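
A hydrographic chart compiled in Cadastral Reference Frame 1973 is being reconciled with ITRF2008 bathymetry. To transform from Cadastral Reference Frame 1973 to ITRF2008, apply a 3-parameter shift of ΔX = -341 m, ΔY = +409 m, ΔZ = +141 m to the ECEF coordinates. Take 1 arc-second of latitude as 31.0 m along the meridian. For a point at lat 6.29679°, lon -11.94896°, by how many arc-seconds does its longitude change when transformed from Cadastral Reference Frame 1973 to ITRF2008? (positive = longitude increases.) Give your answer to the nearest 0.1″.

sin φ = 0.109679, cos φ = 0.993967, sin λ = -0.207040, cos λ = 0.978332.
East component: ΔE = −sin λ·ΔX + cos λ·ΔY = −(-0.207040)(-341) + (0.978332)(409) = 329.54 m.
1° of latitude spans 3600 × 31.00 = 111600 m; at latitude φ, 1° of longitude spans that × cos φ = 110926.7 m, so Δλ = 329.54 / 110926.7 × 3600 = 10.695″.

Δλ = 10.7″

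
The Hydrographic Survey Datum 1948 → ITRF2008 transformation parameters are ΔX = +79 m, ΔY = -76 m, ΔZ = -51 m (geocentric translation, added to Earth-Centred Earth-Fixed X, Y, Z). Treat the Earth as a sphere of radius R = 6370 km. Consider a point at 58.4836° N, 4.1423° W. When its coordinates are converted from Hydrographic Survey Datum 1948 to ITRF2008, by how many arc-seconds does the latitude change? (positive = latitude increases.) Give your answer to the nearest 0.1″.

sin φ = 0.852491, cos φ = 0.522743, sin λ = -0.072234, cos λ = 0.997388.
North component: ΔN = −sin φ cos λ·ΔX − sin φ sin λ·ΔY + cos φ·ΔZ = −(0.852491)(0.997388)(79) − (0.852491)(-0.072234)(-76) + (0.522743)(-51) = -98.51 m.
1° of latitude spans πR/180 = 111177 m, so Δφ = -98.51 / 111177 × 3600 = -3.190″.

Δφ = -3.2″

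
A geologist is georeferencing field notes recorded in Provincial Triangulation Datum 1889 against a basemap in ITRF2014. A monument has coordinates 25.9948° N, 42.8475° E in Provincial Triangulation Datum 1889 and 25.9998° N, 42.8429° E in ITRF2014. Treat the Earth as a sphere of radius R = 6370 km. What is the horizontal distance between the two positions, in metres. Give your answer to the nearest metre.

721 m

Δφ = 25.9998° − 25.9948° = +0.0050°; Δλ = 42.8429° − 42.8475° = -0.0046°.
1° along a meridian = πR/180 = 111177 m.
ΔN = Δφ × 111177 = 555.9 m; ΔE = Δλ × 111177 × cos(25.9948°) = -0.0046 × 111177 × 0.898834 = -459.7 m.
Distance = √(ΔE² + ΔN²) = √((-459.7)² + 555.9²) = 721.3 m.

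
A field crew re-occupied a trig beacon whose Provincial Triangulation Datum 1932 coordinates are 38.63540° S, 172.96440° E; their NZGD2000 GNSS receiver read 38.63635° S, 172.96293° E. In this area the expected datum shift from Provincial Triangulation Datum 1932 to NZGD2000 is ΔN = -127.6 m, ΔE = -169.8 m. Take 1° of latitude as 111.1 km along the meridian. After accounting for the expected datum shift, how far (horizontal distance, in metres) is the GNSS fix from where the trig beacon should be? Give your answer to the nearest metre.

Observed coordinate differences: Δφ = -0.00095°, Δλ = -0.00147°.
Converting to metres (1° lat = 111100 m, cos φ = 0.781135): observed ΔN = -105.5 m, observed ΔE = -127.6 m.
Subtracting the expected shift leaves a residual of -105.5 − (-127.6) = 22.1 m north and -127.6 − (-169.8) = 42.2 m east.
Residual distance = √(22.1² + 42.2²) = 47.6 m.

48 m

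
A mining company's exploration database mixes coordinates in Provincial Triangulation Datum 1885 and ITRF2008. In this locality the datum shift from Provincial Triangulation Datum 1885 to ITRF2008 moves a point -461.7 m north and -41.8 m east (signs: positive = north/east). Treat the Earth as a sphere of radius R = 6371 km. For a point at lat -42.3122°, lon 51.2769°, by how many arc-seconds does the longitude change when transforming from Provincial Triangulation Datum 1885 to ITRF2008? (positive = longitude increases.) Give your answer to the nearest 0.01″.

Δλ = -1.83″

At latitude -42.3122°, cos φ = 0.739488.
One radian of longitude at latitude φ spans R cos φ, so Δλ = ΔE / (R cos φ) = -41.8 / (6371000 × 0.739488) = -8.8723e-06 rad = -1.830″.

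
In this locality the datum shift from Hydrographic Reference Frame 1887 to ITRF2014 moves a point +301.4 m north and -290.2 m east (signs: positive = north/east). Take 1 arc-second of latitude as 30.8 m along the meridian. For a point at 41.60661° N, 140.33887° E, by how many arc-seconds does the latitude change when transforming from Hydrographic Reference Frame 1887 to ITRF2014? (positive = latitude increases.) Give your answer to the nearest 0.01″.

Δφ = 9.79″

1″ of latitude = 30.80 m, so Δφ = 301.4 / 30.80 = 9.786″.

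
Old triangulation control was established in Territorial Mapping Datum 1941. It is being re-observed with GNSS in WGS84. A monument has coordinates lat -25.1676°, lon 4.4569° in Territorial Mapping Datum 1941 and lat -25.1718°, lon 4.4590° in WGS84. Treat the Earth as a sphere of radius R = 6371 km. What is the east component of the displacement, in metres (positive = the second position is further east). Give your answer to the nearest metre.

ΔE = 211 m

Δφ = -25.1718° − -25.1676° = -0.0042°; Δλ = 4.4590° − 4.4569° = +0.0021°.
1° along a meridian = πR/180 = 111195 m.
ΔN = Δφ × 111195 = -467.0 m; ΔE = Δλ × 111195 × cos(-25.1676°) = +0.0021 × 111195 × 0.905068 = 211.3 m.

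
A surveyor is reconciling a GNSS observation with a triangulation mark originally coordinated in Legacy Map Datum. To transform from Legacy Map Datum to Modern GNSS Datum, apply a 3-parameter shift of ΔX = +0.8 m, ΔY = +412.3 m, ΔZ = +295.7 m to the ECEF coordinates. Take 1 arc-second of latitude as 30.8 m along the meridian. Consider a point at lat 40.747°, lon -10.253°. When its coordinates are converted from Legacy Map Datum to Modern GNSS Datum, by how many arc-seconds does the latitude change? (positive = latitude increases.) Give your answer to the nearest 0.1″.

Δφ = 8.8″

sin φ = 0.652720, cos φ = 0.757599, sin λ = -0.177995, cos λ = 0.984031.
North component: ΔN = −sin φ cos λ·ΔX − sin φ sin λ·ΔY + cos φ·ΔZ = −(0.652720)(0.984031)(0.8) − (0.652720)(-0.177995)(412.3) + (0.757599)(295.7) = 271.41 m.
1° of latitude spans 3600 × 30.80 = 110880 m, so Δφ = 271.41 / 110880 × 3600 = 8.812″.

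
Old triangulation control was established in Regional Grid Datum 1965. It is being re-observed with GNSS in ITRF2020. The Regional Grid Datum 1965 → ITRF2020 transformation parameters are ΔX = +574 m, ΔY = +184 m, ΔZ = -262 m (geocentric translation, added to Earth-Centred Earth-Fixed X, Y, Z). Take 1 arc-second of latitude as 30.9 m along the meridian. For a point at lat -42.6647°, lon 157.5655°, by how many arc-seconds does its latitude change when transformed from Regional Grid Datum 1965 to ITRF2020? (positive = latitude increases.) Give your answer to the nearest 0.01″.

Δφ = -16.33″

sin φ = -0.677707, cos φ = 0.735332, sin λ = 0.381627, cos λ = -0.924316.
North component: ΔN = −sin φ cos λ·ΔX − sin φ sin λ·ΔY + cos φ·ΔZ = −(-0.677707)(-0.924316)(574) − (-0.677707)(0.381627)(184) + (0.735332)(-262) = -504.63 m.
1° of latitude spans 3600 × 30.90 = 111240 m, so Δφ = -504.63 / 111240 × 3600 = -16.331″.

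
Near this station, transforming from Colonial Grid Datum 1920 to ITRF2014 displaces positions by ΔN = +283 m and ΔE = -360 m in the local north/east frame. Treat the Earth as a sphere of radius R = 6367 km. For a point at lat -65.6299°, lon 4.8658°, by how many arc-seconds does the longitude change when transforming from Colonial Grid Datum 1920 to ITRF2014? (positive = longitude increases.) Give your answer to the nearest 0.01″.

At latitude -65.6299°, cos φ = 0.412629.
One radian of longitude at latitude φ spans R cos φ, so Δλ = ΔE / (R cos φ) = -360.0 / (6367000 × 0.412629) = -1.3703e-04 rad = -28.264″.

Δλ = -28.26″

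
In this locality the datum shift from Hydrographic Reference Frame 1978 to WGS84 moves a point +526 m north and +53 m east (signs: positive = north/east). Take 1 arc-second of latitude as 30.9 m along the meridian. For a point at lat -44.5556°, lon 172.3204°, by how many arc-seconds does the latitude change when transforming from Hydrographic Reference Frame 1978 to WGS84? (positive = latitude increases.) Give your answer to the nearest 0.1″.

1″ of latitude = 30.90 m, so Δφ = 526.0 / 30.90 = 17.023″.

Δφ = 17.0″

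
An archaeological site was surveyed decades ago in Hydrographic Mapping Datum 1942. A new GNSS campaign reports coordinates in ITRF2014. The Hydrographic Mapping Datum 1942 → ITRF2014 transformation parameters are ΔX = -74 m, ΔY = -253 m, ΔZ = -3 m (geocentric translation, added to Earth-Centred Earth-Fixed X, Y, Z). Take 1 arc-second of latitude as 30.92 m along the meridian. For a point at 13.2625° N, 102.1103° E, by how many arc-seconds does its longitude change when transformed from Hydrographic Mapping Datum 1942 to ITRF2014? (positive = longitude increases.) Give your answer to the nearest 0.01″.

Δλ = 4.17″

sin φ = 0.229413, cos φ = 0.973329, sin λ = 0.977746, cos λ = -0.209794.
East component: ΔE = −sin λ·ΔX + cos λ·ΔY = −(0.977746)(-74) + (-0.209794)(-253) = 125.43 m.
1° of latitude spans 3600 × 30.92 = 111312 m; at latitude φ, 1° of longitude spans that × cos φ = 108343.2 m, so Δλ = 125.43 / 108343.2 × 3600 = 4.168″.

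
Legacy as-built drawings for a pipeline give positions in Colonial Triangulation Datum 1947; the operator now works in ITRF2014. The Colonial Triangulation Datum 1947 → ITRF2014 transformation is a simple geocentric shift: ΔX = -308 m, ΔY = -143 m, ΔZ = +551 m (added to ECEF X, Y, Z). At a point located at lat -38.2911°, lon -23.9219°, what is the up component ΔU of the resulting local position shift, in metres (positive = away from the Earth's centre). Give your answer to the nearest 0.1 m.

ΔU = -516.9 m

At φ = -38.2911°, λ = -23.9219°: sin φ = -0.619657, cos φ = 0.784873, sin λ = -0.405491, cos λ = 0.914099.
ΔU = cos φ cos λ·ΔX + cos φ sin λ·ΔY + sin φ·ΔZ = (0.784873)(0.914099)(-308) + (0.784873)(-0.405491)(-143) + (-0.619657)(551) = -516.90 m.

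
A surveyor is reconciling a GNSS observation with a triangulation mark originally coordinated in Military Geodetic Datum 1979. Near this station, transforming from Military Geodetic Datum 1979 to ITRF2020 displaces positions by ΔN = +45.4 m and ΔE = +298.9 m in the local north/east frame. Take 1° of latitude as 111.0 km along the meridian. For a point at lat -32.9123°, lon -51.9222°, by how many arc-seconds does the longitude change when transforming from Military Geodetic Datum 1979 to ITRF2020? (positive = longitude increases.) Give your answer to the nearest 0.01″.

At latitude -32.9123°, cos φ = 0.839503.
1° of longitude at this latitude = 111.0 × cos φ = 93.18 km, so Δλ = 298.9 / 93184.9 = 0.0032076° = 11.547″.

Δλ = 11.55″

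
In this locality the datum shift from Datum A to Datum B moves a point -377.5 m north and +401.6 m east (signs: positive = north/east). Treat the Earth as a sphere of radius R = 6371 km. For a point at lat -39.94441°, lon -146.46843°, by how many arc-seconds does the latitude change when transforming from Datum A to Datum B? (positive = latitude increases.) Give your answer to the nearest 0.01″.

Δφ = -12.22″

On a sphere of radius R, 1 rad of latitude = R, so Δφ = ΔN / R = -377.5 / 6371000 = -5.9253e-05 rad = -12.222″.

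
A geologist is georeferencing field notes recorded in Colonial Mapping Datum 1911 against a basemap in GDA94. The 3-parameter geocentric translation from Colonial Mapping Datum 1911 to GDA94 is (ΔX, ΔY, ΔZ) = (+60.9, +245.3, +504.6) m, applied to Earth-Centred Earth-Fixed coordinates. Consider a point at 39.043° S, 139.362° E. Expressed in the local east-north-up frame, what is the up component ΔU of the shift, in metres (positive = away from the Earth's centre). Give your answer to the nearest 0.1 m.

ΔU = -229.7 m

The local up (radial) axis is (cos φ cos λ, cos φ sin λ, sin φ), giving ΔU = -35.893 + 124.080 − 317.849 = -229.66 m.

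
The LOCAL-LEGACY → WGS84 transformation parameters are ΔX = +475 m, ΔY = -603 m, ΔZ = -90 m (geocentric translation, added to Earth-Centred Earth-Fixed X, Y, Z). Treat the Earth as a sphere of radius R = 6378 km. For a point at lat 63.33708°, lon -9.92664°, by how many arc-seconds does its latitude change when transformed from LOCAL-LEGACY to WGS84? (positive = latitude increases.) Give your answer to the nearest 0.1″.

Δφ = -17.8″

sin φ = 0.893662, cos φ = 0.448741, sin λ = -0.172387, cos λ = 0.985029.
North component: ΔN = −sin φ cos λ·ΔX − sin φ sin λ·ΔY + cos φ·ΔZ = −(0.893662)(0.985029)(475) − (0.893662)(-0.172387)(-603) + (0.448741)(-90) = -551.42 m.
1° of latitude spans πR/180 = 111317 m, so Δφ = -551.42 / 111317 × 3600 = -17.833″.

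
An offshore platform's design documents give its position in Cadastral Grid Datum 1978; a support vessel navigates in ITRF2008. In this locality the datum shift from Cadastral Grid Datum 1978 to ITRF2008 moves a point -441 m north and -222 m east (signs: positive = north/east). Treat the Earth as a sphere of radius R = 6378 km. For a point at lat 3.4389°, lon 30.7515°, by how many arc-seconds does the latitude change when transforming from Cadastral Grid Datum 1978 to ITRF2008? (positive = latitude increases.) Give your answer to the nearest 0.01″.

Δφ = -14.26″

On a sphere of radius R, 1 rad of latitude = R, so Δφ = ΔN / R = -441.0 / 6378000 = -6.9144e-05 rad = -14.262″.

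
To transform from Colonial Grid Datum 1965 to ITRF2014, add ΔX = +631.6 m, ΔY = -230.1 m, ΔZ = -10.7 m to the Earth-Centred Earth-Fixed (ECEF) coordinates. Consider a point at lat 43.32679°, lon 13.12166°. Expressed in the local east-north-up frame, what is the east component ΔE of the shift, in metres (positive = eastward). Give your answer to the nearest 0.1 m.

ΔE = -367.5 m

The local east axis at (φ, λ) is (−sin λ, cos λ, 0), so ΔE = −sin(13.12166°)·631.6 + cos(13.12166°)·(-230.1) = -367.48 m.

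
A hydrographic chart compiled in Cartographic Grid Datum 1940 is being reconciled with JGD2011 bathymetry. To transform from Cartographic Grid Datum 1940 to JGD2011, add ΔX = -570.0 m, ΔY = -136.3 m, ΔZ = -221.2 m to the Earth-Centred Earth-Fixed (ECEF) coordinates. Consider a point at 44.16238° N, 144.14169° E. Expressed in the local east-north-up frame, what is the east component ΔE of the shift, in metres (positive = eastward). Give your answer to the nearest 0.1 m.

ΔE = 444.4 m

At φ = 44.16238°, λ = 144.14169°: sin φ = 0.696694, cos φ = 0.717368, sin λ = 0.585783, cos λ = -0.810468.
ΔE = −sin λ·ΔX + cos λ·ΔY = −(0.585783)·(-570.0) + (-0.810468)·(-136.3) = 444.36 m.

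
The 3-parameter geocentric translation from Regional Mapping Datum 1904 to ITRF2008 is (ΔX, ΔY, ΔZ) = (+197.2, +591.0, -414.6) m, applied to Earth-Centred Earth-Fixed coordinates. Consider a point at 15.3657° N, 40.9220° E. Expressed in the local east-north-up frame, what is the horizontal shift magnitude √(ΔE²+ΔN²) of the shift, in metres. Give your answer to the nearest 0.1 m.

At φ = 15.3657°, λ = 40.9220°: sin φ = 0.264979, cos φ = 0.964254, sin λ = 0.655031, cos λ = 0.755602.
ΔE = −sin λ·ΔX + cos λ·ΔY = −(0.655031)·(197.2) + (0.755602)·(591.0) = 317.39 m.
ΔN = −sin φ cos λ·ΔX − sin φ sin λ·ΔY + cos φ·ΔZ = −(0.264979)(0.755602)(197.2) − (0.264979)(0.655031)(591.0) + (0.964254)(-414.6) = -541.84 m.
Horizontal magnitude = √(ΔE² + ΔN²) = √(317.39² + (-541.84)²) = 627.96 m.

628.0 m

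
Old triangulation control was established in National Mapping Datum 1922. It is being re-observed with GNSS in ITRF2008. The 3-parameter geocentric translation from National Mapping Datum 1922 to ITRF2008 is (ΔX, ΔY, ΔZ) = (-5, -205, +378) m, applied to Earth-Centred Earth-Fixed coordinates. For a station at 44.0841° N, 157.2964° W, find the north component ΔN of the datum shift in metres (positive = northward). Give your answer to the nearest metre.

At φ = 44.0841°, λ = -157.2964°: sin φ = 0.695713, cos φ = 0.718319, sin λ = -0.385964, cos λ = -0.922514.
ΔN = −sin φ cos λ·ΔX − sin φ sin λ·ΔY + cos φ·ΔZ = −(0.695713)(-0.922514)(-5) − (0.695713)(-0.385964)(-205) + (0.718319)(378) = 213.27 m.

ΔN = 213 m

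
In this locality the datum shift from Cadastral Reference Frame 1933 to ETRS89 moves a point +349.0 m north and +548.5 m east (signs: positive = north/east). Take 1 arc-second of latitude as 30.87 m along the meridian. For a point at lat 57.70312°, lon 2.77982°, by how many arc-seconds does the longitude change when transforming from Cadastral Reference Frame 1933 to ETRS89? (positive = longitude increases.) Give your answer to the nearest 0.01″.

Δλ = 33.25″

At latitude 57.70312°, cos φ = 0.534306.
1″ of longitude at this latitude = 30.87 × cos φ = 16.4940 m, so Δλ = 548.5 / 16.4940 = 33.254″.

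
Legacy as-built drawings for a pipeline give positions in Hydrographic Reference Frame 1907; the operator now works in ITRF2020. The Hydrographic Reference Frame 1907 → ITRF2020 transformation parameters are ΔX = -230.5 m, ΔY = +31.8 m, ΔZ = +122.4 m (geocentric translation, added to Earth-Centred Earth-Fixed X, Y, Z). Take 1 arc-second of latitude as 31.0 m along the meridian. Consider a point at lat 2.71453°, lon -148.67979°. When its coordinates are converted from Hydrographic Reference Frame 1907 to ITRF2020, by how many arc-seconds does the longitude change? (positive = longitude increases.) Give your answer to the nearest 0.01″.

Δλ = -4.75″

sin φ = 0.047360, cos φ = 0.998878, sin λ = -0.519820, cos λ = -0.854276.
East component: ΔE = −sin λ·ΔX + cos λ·ΔY = −(-0.519820)(-230.5) + (-0.854276)(31.8) = -146.98 m.
1° of latitude spans 3600 × 31.00 = 111600 m; at latitude φ, 1° of longitude spans that × cos φ = 111474.8 m, so Δλ = -146.98 / 111474.8 × 3600 = -4.747″.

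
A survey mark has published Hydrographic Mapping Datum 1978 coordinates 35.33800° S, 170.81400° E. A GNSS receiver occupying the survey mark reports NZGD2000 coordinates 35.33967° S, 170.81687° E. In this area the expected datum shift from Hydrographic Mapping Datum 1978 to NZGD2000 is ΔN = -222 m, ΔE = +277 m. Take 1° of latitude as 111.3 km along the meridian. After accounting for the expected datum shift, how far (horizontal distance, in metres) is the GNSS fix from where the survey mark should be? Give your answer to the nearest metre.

Observed coordinate differences: Δφ = -0.00167°, Δλ = +0.00287°.
Converting to metres (1° lat = 111300 m, cos φ = 0.815754): observed ΔN = -185.9 m, observed ΔE = 260.6 m.
Subtracting the expected shift leaves a residual of -185.9 − (-222) = 36.1 m north and 260.6 − (277) = -16.4 m east.
Residual distance = √(36.1² + (-16.4)²) = 39.7 m.

40 m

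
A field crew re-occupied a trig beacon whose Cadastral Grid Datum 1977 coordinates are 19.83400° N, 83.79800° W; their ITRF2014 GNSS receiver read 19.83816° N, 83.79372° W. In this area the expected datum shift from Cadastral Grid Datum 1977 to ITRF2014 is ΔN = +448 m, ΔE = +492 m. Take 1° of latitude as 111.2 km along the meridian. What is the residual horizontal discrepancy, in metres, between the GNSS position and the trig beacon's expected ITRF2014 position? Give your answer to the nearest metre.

47 m

Observed coordinate differences: Δφ = +0.00416°, Δλ = +0.00428°.
Converting to metres (1° lat = 111200 m, cos φ = 0.940680): observed ΔN = 462.6 m, observed ΔE = 447.7 m.
Subtracting the expected shift leaves a residual of 462.6 − (448) = 14.6 m north and 447.7 − (492) = -44.3 m east.
Residual distance = √(14.6² + (-44.3)²) = 46.6 m.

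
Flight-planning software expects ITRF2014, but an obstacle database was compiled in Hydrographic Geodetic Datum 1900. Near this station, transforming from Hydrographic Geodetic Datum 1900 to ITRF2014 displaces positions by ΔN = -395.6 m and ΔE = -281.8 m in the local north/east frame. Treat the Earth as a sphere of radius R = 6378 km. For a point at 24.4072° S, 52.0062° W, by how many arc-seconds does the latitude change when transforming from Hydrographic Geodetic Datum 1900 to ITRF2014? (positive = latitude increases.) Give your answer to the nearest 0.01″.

Δφ = -12.79″

On a sphere of radius R, 1 rad of latitude = R, so Δφ = ΔN / R = -395.6 / 6378000 = -6.2026e-05 rad = -12.794″.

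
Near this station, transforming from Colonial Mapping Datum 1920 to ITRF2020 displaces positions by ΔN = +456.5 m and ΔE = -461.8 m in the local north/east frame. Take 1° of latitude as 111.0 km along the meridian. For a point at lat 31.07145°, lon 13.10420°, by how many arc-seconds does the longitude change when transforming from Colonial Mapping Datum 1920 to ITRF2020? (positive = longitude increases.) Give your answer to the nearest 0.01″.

Δλ = -17.49″

At latitude 31.07145°, cos φ = 0.856524.
1° of longitude at this latitude = 111.0 × cos φ = 95.07 km, so Δλ = -461.8 / 95074.2 = -0.0048573° = -17.486″.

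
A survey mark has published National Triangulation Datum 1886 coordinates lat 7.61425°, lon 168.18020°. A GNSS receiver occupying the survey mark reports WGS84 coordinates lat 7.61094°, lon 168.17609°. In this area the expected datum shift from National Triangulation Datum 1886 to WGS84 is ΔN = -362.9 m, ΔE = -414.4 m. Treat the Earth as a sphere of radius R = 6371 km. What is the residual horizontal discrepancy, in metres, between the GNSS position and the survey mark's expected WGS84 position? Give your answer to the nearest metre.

39 m

Observed coordinate differences: Δφ = -0.00331°, Δλ = -0.00411°.
Converting to metres (1° lat = 111195 m, cos φ = 0.991183): observed ΔN = -368.1 m, observed ΔE = -453.0 m.
Subtracting the expected shift leaves a residual of -368.1 − (-362.9) = -5.2 m north and -453.0 − (-414.4) = -38.6 m east.
Residual distance = √((-5.2)² + (-38.6)²) = 38.9 m.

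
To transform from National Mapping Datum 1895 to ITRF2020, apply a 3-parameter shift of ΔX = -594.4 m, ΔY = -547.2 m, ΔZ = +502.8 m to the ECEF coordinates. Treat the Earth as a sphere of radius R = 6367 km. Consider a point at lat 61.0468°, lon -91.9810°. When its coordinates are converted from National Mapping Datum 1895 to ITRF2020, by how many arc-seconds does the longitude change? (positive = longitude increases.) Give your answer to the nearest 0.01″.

sin φ = 0.875015, cos φ = 0.484095, sin λ = -0.999402, cos λ = -0.034568.
East component: ΔE = −sin λ·ΔX + cos λ·ΔY = −(-0.999402)(-594.4) + (-0.034568)(-547.2) = -575.13 m.
1° of latitude spans πR/180 = 111125 m; at latitude φ, 1° of longitude spans that × cos φ = 53795.1 m, so Δλ = -575.13 / 53795.1 × 3600 = -38.488″.

Δλ = -38.49″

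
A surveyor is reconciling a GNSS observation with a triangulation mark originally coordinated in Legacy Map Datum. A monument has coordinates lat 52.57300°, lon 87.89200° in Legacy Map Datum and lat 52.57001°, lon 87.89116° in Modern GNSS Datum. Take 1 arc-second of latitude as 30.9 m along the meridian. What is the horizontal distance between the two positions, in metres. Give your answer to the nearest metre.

Δφ = 52.57001° − 52.57300° = -0.00299°; Δλ = 87.89116° − 87.89200° = -0.00084°.
1° of latitude = 3600 × 30.90 = 111240 m.
ΔN = Δφ × 111240 = -332.6 m; ΔE = Δλ × 111240 × cos(52.57300°) = -0.00084 × 111240 × 0.607750 = -56.8 m.
Distance = √(ΔE² + ΔN²) = √((-56.8)² + (-332.6)²) = 337.4 m.

337 m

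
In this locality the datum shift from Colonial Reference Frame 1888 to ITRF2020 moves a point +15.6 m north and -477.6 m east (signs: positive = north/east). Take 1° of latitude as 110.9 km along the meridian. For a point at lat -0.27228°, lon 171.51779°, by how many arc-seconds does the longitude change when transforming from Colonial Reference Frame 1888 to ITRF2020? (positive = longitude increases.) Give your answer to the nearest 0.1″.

Δλ = -15.5″

At latitude -0.27228°, cos φ = 0.999989.
1° of longitude at this latitude = 110.9 × cos φ = 110.90 km, so Δλ = -477.6 / 110898.7 = -0.0043066° = -15.504″.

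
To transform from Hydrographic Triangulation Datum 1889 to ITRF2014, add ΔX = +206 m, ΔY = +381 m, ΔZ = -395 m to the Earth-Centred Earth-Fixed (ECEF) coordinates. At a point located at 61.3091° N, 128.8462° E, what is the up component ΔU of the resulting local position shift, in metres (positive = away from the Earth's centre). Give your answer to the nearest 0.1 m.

ΔU = -266.1 m

At φ = 61.3091°, λ = 128.8462°: sin φ = 0.877222, cos φ = 0.480084, sin λ = 0.778832, cos λ = -0.627232.
ΔU = cos φ cos λ·ΔX + cos φ sin λ·ΔY + sin φ·ΔZ = (0.480084)(-0.627232)(206) + (0.480084)(0.778832)(381) + (0.877222)(-395) = -266.08 m.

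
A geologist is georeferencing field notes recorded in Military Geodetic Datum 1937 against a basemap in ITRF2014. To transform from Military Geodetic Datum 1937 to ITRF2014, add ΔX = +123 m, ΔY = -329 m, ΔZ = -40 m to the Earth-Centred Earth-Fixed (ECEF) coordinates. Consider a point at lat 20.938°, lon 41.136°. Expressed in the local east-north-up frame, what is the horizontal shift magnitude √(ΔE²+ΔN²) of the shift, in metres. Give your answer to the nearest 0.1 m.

The local east axis at (φ, λ) is (−sin λ, cos λ, 0), so ΔE = −sin(41.136°)·123 + cos(41.136°)·(-329) = -328.70 m.
The local north axis is (−sin φ cos λ, −sin φ sin λ, cos φ), giving ΔN = -33.105 + 77.344 − 37.359 = 6.88 m.
Horizontal magnitude = √(ΔE² + ΔN²) = √((-328.70)² + 6.88²) = 328.77 m.

328.8 m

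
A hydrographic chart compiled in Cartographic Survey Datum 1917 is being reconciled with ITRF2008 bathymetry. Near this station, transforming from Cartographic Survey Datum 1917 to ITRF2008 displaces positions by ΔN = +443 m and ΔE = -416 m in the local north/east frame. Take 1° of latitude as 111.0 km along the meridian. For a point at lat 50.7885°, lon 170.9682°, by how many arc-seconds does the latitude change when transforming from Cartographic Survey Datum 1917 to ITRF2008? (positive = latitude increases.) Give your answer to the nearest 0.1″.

1° of latitude = 111.0 km, so Δφ = 443.0 / 111000 = 0.0039910° = 14.368″.

Δφ = 14.4″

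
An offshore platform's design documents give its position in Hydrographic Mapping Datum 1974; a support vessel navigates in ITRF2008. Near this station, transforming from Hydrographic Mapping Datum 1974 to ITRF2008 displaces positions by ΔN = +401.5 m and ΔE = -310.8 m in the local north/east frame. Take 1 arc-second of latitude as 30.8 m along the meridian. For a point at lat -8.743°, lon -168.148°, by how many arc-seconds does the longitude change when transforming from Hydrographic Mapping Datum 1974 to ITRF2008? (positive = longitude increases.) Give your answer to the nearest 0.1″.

At latitude -8.743°, cos φ = 0.988380.
1″ of longitude at this latitude = 30.80 × cos φ = 30.4421 m, so Δλ = -310.8 / 30.4421 = -10.210″.

Δλ = -10.2″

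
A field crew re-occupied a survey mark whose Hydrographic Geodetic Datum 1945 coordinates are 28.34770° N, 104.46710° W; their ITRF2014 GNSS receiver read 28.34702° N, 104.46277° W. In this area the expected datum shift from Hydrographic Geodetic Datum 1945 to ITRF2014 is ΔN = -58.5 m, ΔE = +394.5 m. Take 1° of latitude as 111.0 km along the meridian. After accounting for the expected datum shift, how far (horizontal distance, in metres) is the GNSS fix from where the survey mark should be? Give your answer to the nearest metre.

33 m

Observed coordinate differences: Δφ = -0.00068°, Δλ = +0.00433°.
Converting to metres (1° lat = 111000 m, cos φ = 0.880082): observed ΔN = -75.5 m, observed ΔE = 423.0 m.
Subtracting the expected shift leaves a residual of -75.5 − (-58.5) = -17.0 m north and 423.0 − (394.5) = 28.5 m east.
Residual distance = √((-17.0)² + 28.5²) = 33.2 m.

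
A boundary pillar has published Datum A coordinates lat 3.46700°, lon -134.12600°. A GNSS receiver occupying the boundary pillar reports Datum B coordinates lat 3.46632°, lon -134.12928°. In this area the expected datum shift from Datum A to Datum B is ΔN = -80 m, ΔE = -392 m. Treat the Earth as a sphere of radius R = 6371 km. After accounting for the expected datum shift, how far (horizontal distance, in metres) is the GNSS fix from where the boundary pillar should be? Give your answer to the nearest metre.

28 m

Observed coordinate differences: Δφ = -0.00068°, Δλ = -0.00328°.
Converting to metres (1° lat = 111195 m, cos φ = 0.998170): observed ΔN = -75.6 m, observed ΔE = -364.1 m.
Subtracting the expected shift leaves a residual of -75.6 − (-80) = 4.4 m north and -364.1 − (-392) = 27.9 m east.
Residual distance = √(4.4² + 27.9²) = 28.3 m.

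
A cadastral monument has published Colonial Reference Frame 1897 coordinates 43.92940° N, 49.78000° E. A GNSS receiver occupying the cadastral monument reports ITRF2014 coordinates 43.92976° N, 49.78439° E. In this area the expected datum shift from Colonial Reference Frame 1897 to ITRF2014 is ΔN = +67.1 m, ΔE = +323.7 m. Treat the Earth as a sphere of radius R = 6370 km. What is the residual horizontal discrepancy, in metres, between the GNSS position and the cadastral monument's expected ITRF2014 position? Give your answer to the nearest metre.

Observed coordinate differences: Δφ = +0.00036°, Δλ = +0.00439°.
Converting to metres (1° lat = 111177 m, cos φ = 0.720195): observed ΔN = 40.0 m, observed ΔE = 351.5 m.
Subtracting the expected shift leaves a residual of 40.0 − (67.1) = -27.1 m north and 351.5 − (323.7) = 27.8 m east.
Residual distance = √((-27.1)² + 27.8²) = 38.8 m.

39 m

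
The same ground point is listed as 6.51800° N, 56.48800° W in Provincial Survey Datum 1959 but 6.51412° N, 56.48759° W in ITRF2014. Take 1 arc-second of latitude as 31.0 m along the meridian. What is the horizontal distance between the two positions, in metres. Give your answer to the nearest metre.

Δφ = 6.51412° − 6.51800° = -0.00388°; Δλ = -56.48759° − -56.48800° = +0.00041°.
1° of latitude = 3600 × 31.00 = 111600 m.
ΔN = Δφ × 111600 = -433.0 m; ΔE = Δλ × 111600 × cos(6.51800°) = +0.00041 × 111600 × 0.993536 = 45.5 m.
Distance = √(ΔE² + ΔN²) = √(45.5² + (-433.0)²) = 435.4 m.

435 m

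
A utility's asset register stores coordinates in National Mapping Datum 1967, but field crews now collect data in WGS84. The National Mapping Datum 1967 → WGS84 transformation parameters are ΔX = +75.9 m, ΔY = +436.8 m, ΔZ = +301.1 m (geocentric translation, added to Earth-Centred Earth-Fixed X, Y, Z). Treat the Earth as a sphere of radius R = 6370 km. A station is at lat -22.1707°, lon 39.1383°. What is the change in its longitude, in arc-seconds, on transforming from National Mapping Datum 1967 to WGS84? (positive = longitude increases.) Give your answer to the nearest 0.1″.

Δλ = 10.2″

sin φ = -0.377367, cos φ = 0.926064, sin λ = 0.631194, cos λ = 0.775625.
East component: ΔE = −sin λ·ΔX + cos λ·ΔY = −(0.631194)(75.9) + (0.775625)(436.8) = 290.89 m.
1° of latitude spans πR/180 = 111177 m; at latitude φ, 1° of longitude spans that × cos φ = 102957.4 m, so Δλ = 290.89 / 102957.4 × 3600 = 10.171″.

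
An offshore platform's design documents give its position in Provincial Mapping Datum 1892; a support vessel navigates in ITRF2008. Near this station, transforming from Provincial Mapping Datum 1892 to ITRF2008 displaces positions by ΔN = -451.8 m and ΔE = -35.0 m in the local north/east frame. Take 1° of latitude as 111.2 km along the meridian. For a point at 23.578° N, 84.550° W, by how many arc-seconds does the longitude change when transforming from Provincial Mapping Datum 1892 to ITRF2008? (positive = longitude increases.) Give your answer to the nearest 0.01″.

At latitude 23.578°, cos φ = 0.916516.
1° of longitude at this latitude = 111.2 × cos φ = 101.92 km, so Δλ = -35.0 / 101916.6 = -0.0003434° = -1.236″.

Δλ = -1.24″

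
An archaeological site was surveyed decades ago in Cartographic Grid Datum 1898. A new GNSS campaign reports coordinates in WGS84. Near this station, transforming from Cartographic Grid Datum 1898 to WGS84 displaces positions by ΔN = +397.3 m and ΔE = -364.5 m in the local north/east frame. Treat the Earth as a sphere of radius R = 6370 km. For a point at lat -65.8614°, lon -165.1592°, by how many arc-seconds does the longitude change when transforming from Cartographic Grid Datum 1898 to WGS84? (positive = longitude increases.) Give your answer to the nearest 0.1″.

Δλ = -28.9″

At latitude -65.8614°, cos φ = 0.408945.
One radian of longitude at latitude φ spans R cos φ, so Δλ = ΔE / (R cos φ) = -364.5 / (6370000 × 0.408945) = -1.3992e-04 rad = -28.861″.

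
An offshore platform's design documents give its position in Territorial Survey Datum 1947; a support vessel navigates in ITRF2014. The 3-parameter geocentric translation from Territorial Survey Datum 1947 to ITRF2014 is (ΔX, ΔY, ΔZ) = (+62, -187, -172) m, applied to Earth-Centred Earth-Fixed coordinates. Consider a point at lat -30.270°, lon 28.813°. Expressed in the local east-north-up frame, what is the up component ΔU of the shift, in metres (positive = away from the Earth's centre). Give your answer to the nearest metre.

ΔU = 56 m

At φ = -30.270°, λ = 28.813°: sin φ = -0.504075, cos φ = 0.863660, sin λ = 0.481952, cos λ = 0.876197.
ΔU = cos φ cos λ·ΔX + cos φ sin λ·ΔY + sin φ·ΔZ = (0.863660)(0.876197)(62) + (0.863660)(0.481952)(-187) + (-0.504075)(-172) = 55.78 m.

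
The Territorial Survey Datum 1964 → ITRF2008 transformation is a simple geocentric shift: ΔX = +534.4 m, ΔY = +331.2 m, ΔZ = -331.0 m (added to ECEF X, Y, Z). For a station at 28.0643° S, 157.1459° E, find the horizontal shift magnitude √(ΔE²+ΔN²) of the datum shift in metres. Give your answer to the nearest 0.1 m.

691.0 m

The local east axis at (φ, λ) is (−sin λ, cos λ, 0), so ΔE = −sin(157.1459°)·534.4 + cos(157.1459°)·331.2 = -512.75 m.
The local north axis is (−sin φ cos λ, −sin φ sin λ, cos φ), giving ΔN = -231.678 + 60.517 − 292.081 = -463.24 m.
Horizontal magnitude = √(ΔE² + ΔN²) = √((-512.75)² + (-463.24)²) = 691.02 m.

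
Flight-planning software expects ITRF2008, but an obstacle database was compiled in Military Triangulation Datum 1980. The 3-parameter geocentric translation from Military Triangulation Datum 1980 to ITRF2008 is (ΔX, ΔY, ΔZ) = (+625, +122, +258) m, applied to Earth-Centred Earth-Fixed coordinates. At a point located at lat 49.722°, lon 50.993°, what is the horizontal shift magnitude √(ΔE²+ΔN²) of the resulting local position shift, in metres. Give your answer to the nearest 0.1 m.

The local east axis at (φ, λ) is (−sin λ, cos λ, 0), so ΔE = −sin(50.993°)·625 + cos(50.993°)·122 = -408.88 m.
The local north axis is (−sin φ cos λ, −sin φ sin λ, cos φ), giving ΔN = -300.120 − 72.326 + 166.796 = -205.65 m.
Horizontal magnitude = √(ΔE² + ΔN²) = √((-408.88)² + (-205.65)²) = 457.68 m.

457.7 m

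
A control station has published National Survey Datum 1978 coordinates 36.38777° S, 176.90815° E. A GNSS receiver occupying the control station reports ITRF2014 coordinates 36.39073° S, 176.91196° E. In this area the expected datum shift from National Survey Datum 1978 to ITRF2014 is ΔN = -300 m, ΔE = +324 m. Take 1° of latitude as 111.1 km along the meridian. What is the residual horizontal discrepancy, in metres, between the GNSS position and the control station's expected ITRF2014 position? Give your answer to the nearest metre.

33 m

Observed coordinate differences: Δφ = -0.00296°, Δλ = +0.00381°.
Converting to metres (1° lat = 111100 m, cos φ = 0.805020): observed ΔN = -328.9 m, observed ΔE = 340.8 m.
Subtracting the expected shift leaves a residual of -328.9 − (-300) = -28.9 m north and 340.8 − (324) = 16.8 m east.
Residual distance = √((-28.9)² + 16.8²) = 33.4 m.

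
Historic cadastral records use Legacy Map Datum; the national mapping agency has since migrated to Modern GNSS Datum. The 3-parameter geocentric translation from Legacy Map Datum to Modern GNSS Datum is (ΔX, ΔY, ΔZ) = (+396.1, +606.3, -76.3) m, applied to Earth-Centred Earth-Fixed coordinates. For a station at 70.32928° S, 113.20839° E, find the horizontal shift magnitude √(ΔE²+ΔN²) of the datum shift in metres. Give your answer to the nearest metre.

At φ = -70.32928°, λ = 113.20839°: sin φ = -0.941643, cos φ = 0.336614, sin λ = 0.919078, cos λ = -0.394076.
ΔE = −sin λ·ΔX + cos λ·ΔY = −(0.919078)·(396.1) + (-0.394076)·(606.3) = -602.98 m.
ΔN = −sin φ cos λ·ΔX − sin φ sin λ·ΔY + cos φ·ΔZ = −(-0.941643)(-0.394076)(396.1) − (-0.941643)(0.919078)(606.3) + (0.336614)(-76.3) = 352.05 m.
Horizontal magnitude = √(ΔE² + ΔN²) = √((-602.98)² + 352.05²) = 698.23 m.

698 m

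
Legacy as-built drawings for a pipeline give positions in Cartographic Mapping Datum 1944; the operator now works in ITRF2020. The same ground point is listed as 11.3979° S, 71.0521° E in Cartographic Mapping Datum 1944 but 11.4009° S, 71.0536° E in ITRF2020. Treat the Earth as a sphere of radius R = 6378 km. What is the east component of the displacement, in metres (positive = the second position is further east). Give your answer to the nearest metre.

Δφ = -11.4009° − -11.3979° = -0.0030°; Δλ = 71.0536° − 71.0521° = +0.0015°.
1° along a meridian = πR/180 = 111317 m.
ΔN = Δφ × 111317 = -334.0 m; ΔE = Δλ × 111317 × cos(-11.3979°) = +0.0015 × 111317 × 0.980278 = 163.7 m.

ΔE = 164 m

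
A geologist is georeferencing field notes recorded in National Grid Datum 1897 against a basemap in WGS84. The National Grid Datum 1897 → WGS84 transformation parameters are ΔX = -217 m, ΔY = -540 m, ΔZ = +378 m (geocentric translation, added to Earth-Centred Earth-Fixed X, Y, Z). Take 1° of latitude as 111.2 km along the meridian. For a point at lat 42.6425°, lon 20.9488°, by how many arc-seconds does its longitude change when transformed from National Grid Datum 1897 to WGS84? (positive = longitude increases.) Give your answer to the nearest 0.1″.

Δλ = -18.8″

sin φ = 0.677422, cos φ = 0.735595, sin λ = 0.357534, cos λ = 0.933900.
East component: ΔE = −sin λ·ΔX + cos λ·ΔY = −(0.357534)(-217) + (0.933900)(-540) = -426.72 m.
1° of latitude spans 111200 m; at latitude φ, 1° of longitude spans that × cos φ = 81798.1 m, so Δλ = -426.72 / 81798.1 × 3600 = -18.780″.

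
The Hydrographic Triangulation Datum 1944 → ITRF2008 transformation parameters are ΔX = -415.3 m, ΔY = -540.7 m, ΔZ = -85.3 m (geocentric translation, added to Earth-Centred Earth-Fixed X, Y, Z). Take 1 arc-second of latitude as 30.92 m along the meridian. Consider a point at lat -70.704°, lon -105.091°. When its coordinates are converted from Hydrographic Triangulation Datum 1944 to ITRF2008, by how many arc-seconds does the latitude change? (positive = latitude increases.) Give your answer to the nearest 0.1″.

Δφ = 18.3″

sin φ = -0.943824, cos φ = 0.330449, sin λ = -0.965514, cos λ = -0.260353.
North component: ΔN = −sin φ cos λ·ΔX − sin φ sin λ·ΔY + cos φ·ΔZ = −(-0.943824)(-0.260353)(-415.3) − (-0.943824)(-0.965514)(-540.7) + (0.330449)(-85.3) = 566.59 m.
1° of latitude spans 3600 × 30.92 = 111312 m, so Δφ = 566.59 / 111312 × 3600 = 18.324″.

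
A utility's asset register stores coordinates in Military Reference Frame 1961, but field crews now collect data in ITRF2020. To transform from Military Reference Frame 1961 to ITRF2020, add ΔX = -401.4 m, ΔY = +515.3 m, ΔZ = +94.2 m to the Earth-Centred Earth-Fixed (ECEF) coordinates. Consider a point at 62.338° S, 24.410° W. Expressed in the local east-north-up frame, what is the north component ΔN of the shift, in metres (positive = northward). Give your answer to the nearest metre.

ΔN = -469 m

At φ = -62.338°, λ = -24.410°: sin φ = -0.885702, cos φ = 0.464255, sin λ = -0.413263, cos λ = 0.910612.
ΔN = −sin φ cos λ·ΔX − sin φ sin λ·ΔY + cos φ·ΔZ = −(-0.885702)(0.910612)(-401.4) − (-0.885702)(-0.413263)(515.3) + (0.464255)(94.2) = -468.62 m.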